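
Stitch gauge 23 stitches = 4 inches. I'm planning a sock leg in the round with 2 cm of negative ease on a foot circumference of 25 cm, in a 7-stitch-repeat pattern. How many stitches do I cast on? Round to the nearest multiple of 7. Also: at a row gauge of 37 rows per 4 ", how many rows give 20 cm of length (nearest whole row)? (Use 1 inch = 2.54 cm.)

Finished = 25 − 2 = 23 cm.
23 cm × 1/2.54 = 9.06 inches.
23/4 = 5.75 sts per in; 9.06 × 5.75 = 52.07 sts.
Nearest multiple of 7 → 49.
20 cm = 7.87 inches; × 9.25 = 72.83 → 73 rows.

Cast on 49 stitches; work 73 rows.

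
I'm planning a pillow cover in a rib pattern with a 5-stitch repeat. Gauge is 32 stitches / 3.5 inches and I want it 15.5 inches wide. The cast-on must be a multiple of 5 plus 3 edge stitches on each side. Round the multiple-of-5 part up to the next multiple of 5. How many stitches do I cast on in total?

32 / 3.5 = 9.143 sts per inch.
15.5 × 9.143 = 141.71 sts.
Less 6 edge sts → 135.71 for the repeat.
Next multiple of 5: 140.
Add back 6 edge sts → 146.

146 stitches.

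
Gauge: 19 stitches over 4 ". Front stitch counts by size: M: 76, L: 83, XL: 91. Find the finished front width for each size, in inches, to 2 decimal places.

19/4 = 4.75 sts per in.
M: 76 / 4.75 = 16.000 → 16.00 in.
L: 83 / 4.75 = 17.474 → 17.47 in.
XL: 91 / 4.75 = 19.158 → 19.16 in.

M 16.00 inches; L 17.47 inches; XL 19.16 inches.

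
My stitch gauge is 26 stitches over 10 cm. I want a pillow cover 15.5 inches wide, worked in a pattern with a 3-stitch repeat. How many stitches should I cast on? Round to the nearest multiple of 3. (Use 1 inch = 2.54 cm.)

Cast on 102 stitches.

15.5 in = 15.5 × 2.54 = 39.37 cm.
26 / 10 = 2.6 sts/cm.
39.37 × 2.6 = 102.36 sts.
→ 102.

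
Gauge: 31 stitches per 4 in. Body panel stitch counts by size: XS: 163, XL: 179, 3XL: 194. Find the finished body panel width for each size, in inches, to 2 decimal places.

31/4 = 7.75 sts per in.
XS: 163 / 7.75 = 21.032 → 21.03 in.
XL: 179 / 7.75 = 23.097 → 23.10 in.
3XL: 194 / 7.75 = 25.032 → 25.03 in.

XS 21.03 inches; XL 23.10 inches; 3XL 25.03 inches.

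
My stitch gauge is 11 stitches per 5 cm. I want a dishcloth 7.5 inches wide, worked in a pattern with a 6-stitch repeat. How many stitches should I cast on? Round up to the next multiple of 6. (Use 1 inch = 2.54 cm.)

42 stitches.

7.5 in = 7.5 × 2.54 = 19.05 cm.
11 / 5 = 2.2 sts/cm.
19.05 × 2.2 = 41.91 sts.
→ 42.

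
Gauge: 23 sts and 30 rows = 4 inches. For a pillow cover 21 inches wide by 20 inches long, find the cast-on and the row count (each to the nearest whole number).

Cast on 121 stitches and work 150 rows.

Stitch gauge = 23/4 = 5.75 sts/in; 21 × 5.75 = 120.75 → 121 sts.
Row gauge = 30/4 = 7.5 rows/in; 20 × 7.5 = 150.00 → 150 rows.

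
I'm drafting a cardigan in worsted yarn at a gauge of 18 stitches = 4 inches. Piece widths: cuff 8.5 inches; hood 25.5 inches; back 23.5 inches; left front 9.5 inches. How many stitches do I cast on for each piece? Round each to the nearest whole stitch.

cuff 38; hood 115; back 106; left front 43.

Rate = 18/4 = 4.5 sts per in.
cuff: 8.5 × 4.5 = 38.25 → 38.
hood: 25.5 × 4.5 = 114.75 → 115.
back: 23.5 × 4.5 = 105.75 → 106.
left front: 9.5 × 4.5 = 42.75 → 43.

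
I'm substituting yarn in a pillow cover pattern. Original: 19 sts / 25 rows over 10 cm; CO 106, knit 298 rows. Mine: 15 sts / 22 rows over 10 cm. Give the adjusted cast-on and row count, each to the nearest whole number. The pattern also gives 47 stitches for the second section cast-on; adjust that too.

Cast on 84 stitches; work 262 rows; second section cast-on 37 stitches.

Stitches: 106 × 15/19 = 83.68 → 84.
Rows: 298 × 22/25 = 262.24 → 262.
second section cast-on: 47 × 15/19 = 37.11 → 37.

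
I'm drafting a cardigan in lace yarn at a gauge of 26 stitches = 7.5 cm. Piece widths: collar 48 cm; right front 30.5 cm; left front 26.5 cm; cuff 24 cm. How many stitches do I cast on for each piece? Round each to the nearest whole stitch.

Rate = 26/7.5 = 3.467 sts per cm.
collar: 48 × 3.467 = 166.40 → 166.
right front: 30.5 × 3.467 = 105.73 → 106.
left front: 26.5 × 3.467 = 91.87 → 92.
cuff: 24 × 3.467 = 83.20 → 83.

collar 166; right front 106; left front 92; cuff 83.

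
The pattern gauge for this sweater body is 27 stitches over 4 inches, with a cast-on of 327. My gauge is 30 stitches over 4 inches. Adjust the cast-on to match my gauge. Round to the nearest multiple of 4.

364 stitches.

Scale factor = 30 / 27 = 1.111.
327 × 30 / 27 = 363.33 sts.
→ 364 sts.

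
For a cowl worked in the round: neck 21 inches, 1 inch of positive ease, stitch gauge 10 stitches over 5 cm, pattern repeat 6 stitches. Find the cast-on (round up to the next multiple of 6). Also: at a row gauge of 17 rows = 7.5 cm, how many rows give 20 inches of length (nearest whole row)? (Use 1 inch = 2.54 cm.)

Cast on 114 stitches; work 115 rows.

Finished = 21 + 1 = 22 inches.
22 inches × 2.54 = 55.88 cm.
10/5 = 2 sts per cm; 55.88 × 2 = 111.76 sts.
Next multiple of 6 → 114.
20 inches = 50.80 cm; × 2.267 = 115.15 → 115 rows.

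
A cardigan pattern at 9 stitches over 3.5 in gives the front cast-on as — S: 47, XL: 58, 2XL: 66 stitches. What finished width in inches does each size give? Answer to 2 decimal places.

S 18.28 inches; XL 22.56 inches; 2XL 25.67 inches.

9/3.5 = 2.571 sts per in.
S: 47 / 2.571 = 18.278 → 18.28 in.
XL: 58 / 2.571 = 22.556 → 22.56 in.
2XL: 66 / 2.571 = 25.667 → 25.67 in.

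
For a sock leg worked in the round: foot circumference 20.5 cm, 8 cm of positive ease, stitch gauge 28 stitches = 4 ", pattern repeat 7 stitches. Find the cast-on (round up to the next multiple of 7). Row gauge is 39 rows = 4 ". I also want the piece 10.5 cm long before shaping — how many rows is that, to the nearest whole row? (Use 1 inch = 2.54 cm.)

Finished = 20.5 + 8 = 28.5 cm.
28.5 cm × 1/2.54 = 11.22 inches.
28/4 = 7 sts per in; 11.22 × 7 = 78.54 sts.
Next multiple of 7 → 84.
10.5 cm = 4.13 inches; × 9.75 = 40.31 → 40 rows.

Cast on 84 stitches; work 40 rows.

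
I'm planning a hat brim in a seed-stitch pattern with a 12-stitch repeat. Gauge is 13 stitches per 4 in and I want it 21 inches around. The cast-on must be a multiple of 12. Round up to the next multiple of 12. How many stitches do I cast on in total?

13 / 4 = 3.25 sts per inch.
21 × 3.25 = 68.25 sts.
Next multiple of 12: 72.

Cast on 72 stitches.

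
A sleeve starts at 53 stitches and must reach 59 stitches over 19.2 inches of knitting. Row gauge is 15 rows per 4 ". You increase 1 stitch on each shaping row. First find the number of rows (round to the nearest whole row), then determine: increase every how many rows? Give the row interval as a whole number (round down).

Increase every 12th row.

Rows = 19.2 × 3.75 = 72.0 → 72 rows.
Stitches to add: 6 → 6 shaping rows (at 1 st each).
72 / 6 = 12.00 → every 12 rows.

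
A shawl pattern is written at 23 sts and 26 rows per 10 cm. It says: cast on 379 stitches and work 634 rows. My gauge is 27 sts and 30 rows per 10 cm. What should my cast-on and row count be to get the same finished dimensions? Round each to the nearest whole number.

Stitches: 379 × 27/23 = 444.91 → 445.
Rows: 634 × 30/26 = 731.54 → 732.

Cast on 445 stitches; work 732 rows.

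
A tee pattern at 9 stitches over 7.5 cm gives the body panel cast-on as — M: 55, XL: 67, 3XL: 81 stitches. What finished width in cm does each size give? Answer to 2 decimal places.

9/7.5 = 1.2 sts per cm.
M: 55 / 1.2 = 45.833 → 45.83 cm.
XL: 67 / 1.2 = 55.833 → 55.83 cm.
3XL: 81 / 1.2 = 67.500 → 67.50 cm.

M 45.83 cm; XL 55.83 cm; 3XL 67.50 cm.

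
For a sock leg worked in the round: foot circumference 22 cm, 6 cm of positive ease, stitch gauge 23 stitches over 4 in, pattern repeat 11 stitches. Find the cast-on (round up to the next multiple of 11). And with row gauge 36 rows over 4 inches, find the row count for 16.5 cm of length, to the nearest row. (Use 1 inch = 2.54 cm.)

Finished = 22 + 6 = 28 cm.
28 cm × 1/2.54 = 11.02 inches.
23/4 = 5.75 sts per in; 11.02 × 5.75 = 63.39 sts.
Next multiple of 11 → 66.
16.5 cm = 6.50 inches; × 9 = 58.46 → 58 rows.

Cast on 66 stitches; work 58 rows.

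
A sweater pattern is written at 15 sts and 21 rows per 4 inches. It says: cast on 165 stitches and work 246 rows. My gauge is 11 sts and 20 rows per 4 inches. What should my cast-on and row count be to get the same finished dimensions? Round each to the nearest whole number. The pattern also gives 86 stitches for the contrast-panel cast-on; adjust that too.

Cast on 121 stitches; work 234 rows; contrast-panel cast-on 63 stitches.

Stitches: 165 × 11/15 = 121.00 → 121.
Rows: 246 × 20/21 = 234.29 → 234.
contrast-panel cast-on: 86 × 11/15 = 63.07 → 63.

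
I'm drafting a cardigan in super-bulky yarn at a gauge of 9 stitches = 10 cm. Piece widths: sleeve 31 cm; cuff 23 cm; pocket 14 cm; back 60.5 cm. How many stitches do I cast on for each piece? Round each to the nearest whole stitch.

Rate = 9/10 = 0.9 sts per cm.
sleeve: 31 × 0.9 = 27.90 → 28.
cuff: 23 × 0.9 = 20.70 → 21.
pocket: 14 × 0.9 = 12.60 → 13.
back: 60.5 × 0.9 = 54.45 → 54.

sleeve 28; cuff 21; pocket 13; back 54.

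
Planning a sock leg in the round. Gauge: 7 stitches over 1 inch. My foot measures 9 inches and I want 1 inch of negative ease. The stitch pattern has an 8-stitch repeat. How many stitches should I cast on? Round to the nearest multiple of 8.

Cast on 56 stitches.

Finished = 9 − 1 = 8 inches.
7 / 1 = 7 sts/in.
8 × 7 = 56.00 sts.
Nearest multiple of 8: 56.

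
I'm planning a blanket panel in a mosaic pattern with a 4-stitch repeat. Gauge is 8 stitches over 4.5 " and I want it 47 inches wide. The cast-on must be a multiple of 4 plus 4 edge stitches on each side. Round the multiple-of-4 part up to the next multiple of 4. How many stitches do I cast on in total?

8 / 4.5 = 1.778 sts per inch.
47 × 1.778 = 83.56 sts.
Less 8 edge sts → 75.56 for the repeat.
Next multiple of 4: 76.
Add back 8 edge sts → 84.

Cast on 84 stitches.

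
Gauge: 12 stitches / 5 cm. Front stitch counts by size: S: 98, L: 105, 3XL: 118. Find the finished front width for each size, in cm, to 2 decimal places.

12/5 = 2.4 sts per cm.
S: 98 / 2.4 = 40.833 → 40.83 cm.
L: 105 / 2.4 = 43.750 → 43.75 cm.
3XL: 118 / 2.4 = 49.167 → 49.17 cm.

S 40.83 cm; L 43.75 cm; 3XL 49.17 cm.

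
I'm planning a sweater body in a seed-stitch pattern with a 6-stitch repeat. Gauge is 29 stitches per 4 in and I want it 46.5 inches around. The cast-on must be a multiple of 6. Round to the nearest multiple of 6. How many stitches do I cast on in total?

29 / 4 = 7.25 sts per inch.
46.5 × 7.25 = 337.12 sts.
Nearest multiple of 6: 336.

336 stitches.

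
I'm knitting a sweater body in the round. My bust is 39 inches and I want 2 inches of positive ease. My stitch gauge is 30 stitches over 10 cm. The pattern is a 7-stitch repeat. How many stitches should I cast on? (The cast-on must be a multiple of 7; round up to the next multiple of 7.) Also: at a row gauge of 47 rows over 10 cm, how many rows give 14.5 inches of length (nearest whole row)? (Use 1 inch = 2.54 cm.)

Cast on 315 stitches; work 173 rows.

Finished = 39 + 2 = 41 inches.
41 inches × 2.54 = 104.14 cm.
30/10 = 3 sts per cm; 104.14 × 3 = 312.42 sts.
Next multiple of 7 → 315.
14.5 inches = 36.83 cm; × 4.7 = 173.10 → 173 rows.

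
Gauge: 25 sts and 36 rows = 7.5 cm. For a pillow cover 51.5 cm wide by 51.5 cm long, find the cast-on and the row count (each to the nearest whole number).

Stitch gauge = 25/7.5 = 3.333 sts/cm; 51.5 × 3.333 = 171.67 → 172 sts.
Row gauge = 36/7.5 = 4.8 rows/cm; 51.5 × 4.8 = 247.20 → 247 rows.

Cast on 172 stitches and work 247 rows.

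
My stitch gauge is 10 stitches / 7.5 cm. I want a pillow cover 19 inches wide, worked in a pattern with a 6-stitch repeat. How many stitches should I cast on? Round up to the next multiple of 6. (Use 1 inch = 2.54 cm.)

19 in = 19 × 2.54 = 48.26 cm.
10 / 7.5 = 1.333 sts/cm.
48.26 × 1.333 = 64.35 sts.
→ 66.

CO 66 sts.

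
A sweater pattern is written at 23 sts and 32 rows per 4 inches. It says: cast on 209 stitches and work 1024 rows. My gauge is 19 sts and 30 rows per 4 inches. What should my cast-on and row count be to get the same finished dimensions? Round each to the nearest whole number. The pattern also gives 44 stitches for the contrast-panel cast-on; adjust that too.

Stitches: 209 × 19/23 = 172.65 → 173.
Rows: 1024 × 30/32 = 960.00 → 960.
contrast-panel cast-on: 44 × 19/23 = 36.35 → 36.

Cast on 173 stitches; work 960 rows; contrast-panel cast-on 36 stitches.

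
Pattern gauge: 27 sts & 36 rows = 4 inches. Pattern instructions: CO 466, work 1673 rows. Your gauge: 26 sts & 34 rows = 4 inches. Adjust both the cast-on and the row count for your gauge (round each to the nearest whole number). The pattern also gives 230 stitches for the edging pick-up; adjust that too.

Cast on 449 stitches; work 1580 rows; edging pick-up 221 stitches.

Stitches: 466 × 26/27 = 448.74 → 449.
Rows: 1673 × 34/36 = 1580.06 → 1580.
edging pick-up: 230 × 26/27 = 221.48 → 221.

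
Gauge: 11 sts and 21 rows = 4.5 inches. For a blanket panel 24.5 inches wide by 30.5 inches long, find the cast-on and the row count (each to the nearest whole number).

Stitch gauge = 11/4.5 = 2.444 sts/in; 24.5 × 2.444 = 59.89 → 60 sts.
Row gauge = 21/4.5 = 4.667 rows/in; 30.5 × 4.667 = 142.33 → 142 rows.

Cast on 60 stitches and work 142 rows.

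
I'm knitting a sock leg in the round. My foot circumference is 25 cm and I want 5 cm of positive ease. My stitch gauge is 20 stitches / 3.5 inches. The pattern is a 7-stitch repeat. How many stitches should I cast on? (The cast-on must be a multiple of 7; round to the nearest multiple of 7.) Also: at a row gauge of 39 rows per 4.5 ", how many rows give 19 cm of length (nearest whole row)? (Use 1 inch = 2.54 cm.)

Finished = 25 + 5 = 30 cm.
30 cm × 1/2.54 = 11.81 inches.
20/3.5 = 5.714 sts per in; 11.81 × 5.714 = 67.49 sts.
Nearest multiple of 7 → 70.
19 cm = 7.48 inches; × 8.667 = 64.83 → 65 rows.

Cast on 70 stitches; work 65 rows.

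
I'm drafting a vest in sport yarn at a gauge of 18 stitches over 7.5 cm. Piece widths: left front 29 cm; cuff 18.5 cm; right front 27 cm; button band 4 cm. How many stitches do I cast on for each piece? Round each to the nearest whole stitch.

left front 70; cuff 44; right front 65; button band 10.

Rate = 18/7.5 = 2.4 sts per cm.
left front: 29 × 2.4 = 69.60 → 70.
cuff: 18.5 × 2.4 = 44.40 → 44.
right front: 27 × 2.4 = 64.80 → 65.
button band: 4 × 2.4 = 9.60 → 10.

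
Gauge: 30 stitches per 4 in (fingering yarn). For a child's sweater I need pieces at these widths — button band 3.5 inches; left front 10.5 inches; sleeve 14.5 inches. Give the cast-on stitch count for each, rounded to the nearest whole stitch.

button band 26; left front 79; sleeve 109.

Rate = 30/4 = 7.5 sts per in.
button band: 3.5 × 7.5 = 26.25 → 26.
left front: 10.5 × 7.5 = 78.75 → 79.
sleeve: 14.5 × 7.5 = 108.75 → 109.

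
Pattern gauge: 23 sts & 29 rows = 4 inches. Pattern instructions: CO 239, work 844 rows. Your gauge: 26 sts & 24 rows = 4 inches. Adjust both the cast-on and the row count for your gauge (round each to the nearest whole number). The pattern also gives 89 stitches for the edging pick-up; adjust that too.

Cast on 270 stitches; work 698 rows; edging pick-up 101 stitches.

Stitches: 239 × 26/23 = 270.17 → 270.
Rows: 844 × 24/29 = 698.48 → 698.
edging pick-up: 89 × 26/23 = 100.61 → 101.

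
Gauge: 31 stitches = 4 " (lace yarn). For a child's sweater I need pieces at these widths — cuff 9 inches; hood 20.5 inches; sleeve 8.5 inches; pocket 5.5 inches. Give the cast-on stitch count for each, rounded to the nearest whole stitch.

Rate = 31/4 = 7.75 sts per in.
cuff: 9 × 7.75 = 69.75 → 70.
hood: 20.5 × 7.75 = 158.88 → 159.
sleeve: 8.5 × 7.75 = 65.88 → 66.
pocket: 5.5 × 7.75 = 42.62 → 43.

cuff 70; hood 159; sleeve 66; pocket 43.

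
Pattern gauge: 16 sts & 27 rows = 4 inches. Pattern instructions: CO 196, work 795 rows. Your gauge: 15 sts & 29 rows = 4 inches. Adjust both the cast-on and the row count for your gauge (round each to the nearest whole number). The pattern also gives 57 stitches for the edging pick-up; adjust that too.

Stitches: 196 × 15/16 = 183.75 → 184.
Rows: 795 × 29/27 = 853.89 → 854.
edging pick-up: 57 × 15/16 = 53.44 → 53.

Cast on 184 stitches; work 854 rows; edging pick-up 53 stitches.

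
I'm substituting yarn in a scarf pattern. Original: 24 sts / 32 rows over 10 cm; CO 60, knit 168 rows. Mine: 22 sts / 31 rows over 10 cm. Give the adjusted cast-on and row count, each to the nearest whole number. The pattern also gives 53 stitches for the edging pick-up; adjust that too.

Cast on 55 stitches; work 163 rows; edging pick-up 49 stitches.

Stitches: 60 × 22/24 = 55.00 → 55.
Rows: 168 × 31/32 = 162.75 → 163.
edging pick-up: 53 × 22/24 = 48.58 → 49.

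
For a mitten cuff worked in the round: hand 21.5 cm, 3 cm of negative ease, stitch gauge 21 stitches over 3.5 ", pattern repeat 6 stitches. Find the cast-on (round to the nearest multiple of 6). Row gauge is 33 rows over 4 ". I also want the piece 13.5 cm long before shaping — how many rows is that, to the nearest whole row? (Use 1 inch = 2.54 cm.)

Finished = 21.5 − 3 = 18.5 cm.
18.5 cm × 1/2.54 = 7.28 inches.
21/3.5 = 6 sts per in; 7.28 × 6 = 43.70 sts.
Nearest multiple of 6 → 42.
13.5 cm = 5.31 inches; × 8.25 = 43.85 → 44 rows.

Cast on 42 stitches; work 44 rows.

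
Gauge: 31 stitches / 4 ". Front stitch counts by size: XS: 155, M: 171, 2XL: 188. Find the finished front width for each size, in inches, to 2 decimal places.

XS 20.00 inches; M 22.06 inches; 2XL 24.26 inches.

31/4 = 7.75 sts per in.
XS: 155 / 7.75 = 20.000 → 20.00 in.
M: 171 / 7.75 = 22.065 → 22.06 in.
2XL: 188 / 7.75 = 24.258 → 24.26 in.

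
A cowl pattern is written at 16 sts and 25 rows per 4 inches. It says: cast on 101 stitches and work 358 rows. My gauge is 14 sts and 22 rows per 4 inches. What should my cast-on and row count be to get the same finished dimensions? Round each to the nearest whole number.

Cast on 88 stitches; work 315 rows.

Stitches: 101 × 14/16 = 88.38 → 88.
Rows: 358 × 22/25 = 315.04 → 315.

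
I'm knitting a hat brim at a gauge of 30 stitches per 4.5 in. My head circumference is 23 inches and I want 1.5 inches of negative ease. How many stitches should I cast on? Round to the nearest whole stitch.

143 stitches.

Finished = 23 − 1.5 = 21.5 in.
30 / 4.5 = 6.667 sts per inch.
21.50 × 6.667 = 143.33 sts.
→ 143 sts.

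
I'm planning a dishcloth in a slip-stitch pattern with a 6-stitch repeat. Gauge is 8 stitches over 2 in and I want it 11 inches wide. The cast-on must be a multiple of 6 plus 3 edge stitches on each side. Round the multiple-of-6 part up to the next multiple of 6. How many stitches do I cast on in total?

Cast on 48 stitches.

8 / 2 = 4 sts per inch.
11 × 4 = 44.00 sts.
Less 6 edge sts → 38.00 for the repeat.
Next multiple of 6: 42.
Add back 6 edge sts → 48.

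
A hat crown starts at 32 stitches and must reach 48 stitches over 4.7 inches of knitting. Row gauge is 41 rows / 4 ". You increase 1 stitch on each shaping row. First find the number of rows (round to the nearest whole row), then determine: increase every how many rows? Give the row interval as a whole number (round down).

Rows = 4.7 × 10.25 = 48.2 → 48 rows.
Stitches to add: 16 → 16 shaping rows (at 1 st each).
48 / 16 = 3.00 → every 3 rows.

Increase every 3rd row.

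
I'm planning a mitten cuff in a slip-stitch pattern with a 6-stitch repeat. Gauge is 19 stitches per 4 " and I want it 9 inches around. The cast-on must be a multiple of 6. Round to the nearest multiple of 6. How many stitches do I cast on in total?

42 stitches.

19 / 4 = 4.75 sts per inch.
9 × 4.75 = 42.75 sts.
Nearest multiple of 6: 42.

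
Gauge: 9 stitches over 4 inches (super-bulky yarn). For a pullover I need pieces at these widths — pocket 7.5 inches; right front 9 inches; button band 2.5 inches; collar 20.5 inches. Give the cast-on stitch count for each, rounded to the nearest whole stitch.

Rate = 9/4 = 2.25 sts per in.
pocket: 7.5 × 2.25 = 16.88 → 17.
right front: 9 × 2.25 = 20.25 → 20.
button band: 2.5 × 2.25 = 5.62 → 6.
collar: 20.5 × 2.25 = 46.12 → 46.

pocket 17; right front 20; button band 6; collar 46.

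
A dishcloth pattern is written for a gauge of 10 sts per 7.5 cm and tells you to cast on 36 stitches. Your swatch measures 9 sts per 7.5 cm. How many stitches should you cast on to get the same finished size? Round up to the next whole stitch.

Scale factor = 9 / 10 = 0.900.
36 × 9 / 10 = 32.40 sts.
→ 33 sts.

Cast on 33 stitches.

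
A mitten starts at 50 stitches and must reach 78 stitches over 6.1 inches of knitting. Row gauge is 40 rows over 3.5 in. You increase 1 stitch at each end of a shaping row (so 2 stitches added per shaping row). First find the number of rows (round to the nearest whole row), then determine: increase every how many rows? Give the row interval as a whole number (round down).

Rows = 6.1 × 11.429 = 69.7 → 70 rows.
Stitches to add: 28 → 14 shaping rows (at 2 st each).
70 / 14 = 5.00 → every 5 rows.

Increase every 5th row.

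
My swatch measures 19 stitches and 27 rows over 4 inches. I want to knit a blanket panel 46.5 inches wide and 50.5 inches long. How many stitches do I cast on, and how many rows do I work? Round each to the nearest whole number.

Stitch gauge = 19/4 = 4.75 sts/in; 46.5 × 4.75 = 220.88 → 221 sts.
Row gauge = 27/4 = 6.75 rows/in; 50.5 × 6.75 = 340.88 → 341 rows.

Cast on 221 stitches and work 341 rows.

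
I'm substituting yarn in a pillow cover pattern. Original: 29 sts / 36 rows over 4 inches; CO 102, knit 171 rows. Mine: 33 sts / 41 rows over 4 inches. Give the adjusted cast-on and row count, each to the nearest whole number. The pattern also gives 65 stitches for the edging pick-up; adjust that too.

Cast on 116 stitches; work 195 rows; edging pick-up 74 stitches.

Stitches: 102 × 33/29 = 116.07 → 116.
Rows: 171 × 41/36 = 194.75 → 195.
edging pick-up: 65 × 33/29 = 73.97 → 74.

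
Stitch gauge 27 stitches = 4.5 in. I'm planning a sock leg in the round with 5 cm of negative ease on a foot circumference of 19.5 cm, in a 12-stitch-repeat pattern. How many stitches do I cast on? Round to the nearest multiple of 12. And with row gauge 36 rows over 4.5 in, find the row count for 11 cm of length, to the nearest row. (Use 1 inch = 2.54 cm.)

Cast on 36 stitches; work 35 rows.

Finished = 19.5 − 5 = 14.5 cm.
14.5 cm × 1/2.54 = 5.71 inches.
27/4.5 = 6 sts per in; 5.71 × 6 = 34.25 sts.
Nearest multiple of 12 → 36.
11 cm = 4.33 inches; × 8 = 34.65 → 35 rows.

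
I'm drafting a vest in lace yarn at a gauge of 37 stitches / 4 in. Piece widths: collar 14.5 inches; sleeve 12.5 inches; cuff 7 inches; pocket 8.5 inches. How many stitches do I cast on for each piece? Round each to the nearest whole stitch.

collar 134; sleeve 116; cuff 65; pocket 79.

Rate = 37/4 = 9.25 sts per in.
collar: 14.5 × 9.25 = 134.12 → 134.
sleeve: 12.5 × 9.25 = 115.62 → 116.
cuff: 7 × 9.25 = 64.75 → 65.
pocket: 8.5 × 9.25 = 78.62 → 79.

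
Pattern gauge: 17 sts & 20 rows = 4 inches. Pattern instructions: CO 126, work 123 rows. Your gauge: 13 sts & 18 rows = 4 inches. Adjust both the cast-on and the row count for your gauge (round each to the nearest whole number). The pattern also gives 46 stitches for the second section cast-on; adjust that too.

Stitches: 126 × 13/17 = 96.35 → 96.
Rows: 123 × 18/20 = 110.70 → 111.
second section cast-on: 46 × 13/17 = 35.18 → 35.

Cast on 96 stitches; work 111 rows; second section cast-on 35 stitches.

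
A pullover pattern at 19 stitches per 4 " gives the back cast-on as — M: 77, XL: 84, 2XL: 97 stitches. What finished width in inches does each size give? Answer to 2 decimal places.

19/4 = 4.75 sts per in.
M: 77 / 4.75 = 16.211 → 16.21 in.
XL: 84 / 4.75 = 17.684 → 17.68 in.
2XL: 97 / 4.75 = 20.421 → 20.42 in.

M 16.21 inches; XL 17.68 inches; 2XL 20.42 inches.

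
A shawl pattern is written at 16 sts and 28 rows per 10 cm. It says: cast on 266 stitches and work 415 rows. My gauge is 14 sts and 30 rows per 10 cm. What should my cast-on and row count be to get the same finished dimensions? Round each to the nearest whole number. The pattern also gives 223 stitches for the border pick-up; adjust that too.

Stitches: 266 × 14/16 = 232.75 → 233.
Rows: 415 × 30/28 = 444.64 → 445.
border pick-up: 223 × 14/16 = 195.12 → 195.

Cast on 233 stitches; work 445 rows; border pick-up 195 stitches.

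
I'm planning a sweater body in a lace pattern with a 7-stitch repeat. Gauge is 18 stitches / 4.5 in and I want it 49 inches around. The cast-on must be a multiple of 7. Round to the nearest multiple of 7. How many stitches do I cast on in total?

CO 196 sts.

18 / 4.5 = 4 sts per inch.
49 × 4 = 196.00 sts.
Nearest multiple of 7: 196.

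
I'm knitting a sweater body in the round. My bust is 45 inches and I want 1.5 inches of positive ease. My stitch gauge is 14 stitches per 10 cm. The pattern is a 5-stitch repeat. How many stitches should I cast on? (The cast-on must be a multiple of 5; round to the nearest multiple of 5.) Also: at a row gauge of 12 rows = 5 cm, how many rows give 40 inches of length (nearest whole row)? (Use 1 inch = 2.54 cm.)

Finished = 45 + 1.5 = 46.5 inches.
46.5 inches × 2.54 = 118.11 cm.
14/10 = 1.4 sts per cm; 118.11 × 1.4 = 165.35 sts.
Nearest multiple of 5 → 165.
40 inches = 101.60 cm; × 2.4 = 243.84 → 244 rows.

Cast on 165 stitches; work 244 rows.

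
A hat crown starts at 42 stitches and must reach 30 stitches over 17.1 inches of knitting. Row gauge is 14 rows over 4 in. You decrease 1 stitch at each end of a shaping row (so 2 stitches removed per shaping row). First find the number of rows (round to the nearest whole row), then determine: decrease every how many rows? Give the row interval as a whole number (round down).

Decrease every 10th row.

Rows = 17.1 × 3.5 = 59.9 → 60 rows.
Stitches to remove: 12 → 6 shaping rows (at 2 st each).
60 / 6 = 10.00 → every 10 rows.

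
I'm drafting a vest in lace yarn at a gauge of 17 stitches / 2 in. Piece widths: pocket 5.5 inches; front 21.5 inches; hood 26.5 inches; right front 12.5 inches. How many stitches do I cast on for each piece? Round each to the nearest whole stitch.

pocket 47; front 183; hood 225; right front 106.

Rate = 17/2 = 8.5 sts per in.
pocket: 5.5 × 8.5 = 46.75 → 47.
front: 21.5 × 8.5 = 182.75 → 183.
hood: 26.5 × 8.5 = 225.25 → 225.
right front: 12.5 × 8.5 = 106.25 → 106.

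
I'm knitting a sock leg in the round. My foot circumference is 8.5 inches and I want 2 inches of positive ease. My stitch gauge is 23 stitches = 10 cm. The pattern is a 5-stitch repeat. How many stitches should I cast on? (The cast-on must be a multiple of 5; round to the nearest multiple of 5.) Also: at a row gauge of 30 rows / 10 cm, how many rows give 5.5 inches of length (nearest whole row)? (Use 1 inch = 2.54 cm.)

Cast on 60 stitches; work 42 rows.

Finished = 8.5 + 2 = 10.5 inches.
10.5 inches × 2.54 = 26.67 cm.
23/10 = 2.3 sts per cm; 26.67 × 2.3 = 61.34 sts.
Nearest multiple of 5 → 60.
5.5 inches = 13.97 cm; × 3 = 41.91 → 42 rows.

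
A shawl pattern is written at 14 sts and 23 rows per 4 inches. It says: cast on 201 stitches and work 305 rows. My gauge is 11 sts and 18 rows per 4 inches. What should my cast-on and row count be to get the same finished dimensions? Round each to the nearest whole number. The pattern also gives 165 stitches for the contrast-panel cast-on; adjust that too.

Cast on 158 stitches; work 239 rows; contrast-panel cast-on 130 stitches.

Stitches: 201 × 11/14 = 157.93 → 158.
Rows: 305 × 18/23 = 238.70 → 239.
contrast-panel cast-on: 165 × 11/14 = 129.64 → 130.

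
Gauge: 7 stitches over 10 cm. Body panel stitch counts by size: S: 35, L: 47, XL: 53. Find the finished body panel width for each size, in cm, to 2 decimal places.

S 50.00 cm; L 67.14 cm; XL 75.71 cm.

7/10 = 0.7 sts per cm.
S: 35 / 0.7 = 50.000 → 50.00 cm.
L: 47 / 0.7 = 67.143 → 67.14 cm.
XL: 53 / 0.7 = 75.714 → 75.71 cm.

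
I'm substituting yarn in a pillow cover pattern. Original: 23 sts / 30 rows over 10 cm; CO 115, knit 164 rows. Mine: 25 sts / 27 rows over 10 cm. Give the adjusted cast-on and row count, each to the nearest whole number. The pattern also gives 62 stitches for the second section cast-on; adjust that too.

Stitches: 115 × 25/23 = 125.00 → 125.
Rows: 164 × 27/30 = 147.60 → 148.
second section cast-on: 62 × 25/23 = 67.39 → 67.

Cast on 125 stitches; work 148 rows; second section cast-on 67 stitches.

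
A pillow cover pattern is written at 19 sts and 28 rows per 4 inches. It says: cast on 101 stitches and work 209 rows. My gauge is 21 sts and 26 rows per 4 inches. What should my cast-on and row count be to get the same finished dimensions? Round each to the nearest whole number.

Stitches: 101 × 21/19 = 111.63 → 112.
Rows: 209 × 26/28 = 194.07 → 194.

Cast on 112 stitches; work 194 rows.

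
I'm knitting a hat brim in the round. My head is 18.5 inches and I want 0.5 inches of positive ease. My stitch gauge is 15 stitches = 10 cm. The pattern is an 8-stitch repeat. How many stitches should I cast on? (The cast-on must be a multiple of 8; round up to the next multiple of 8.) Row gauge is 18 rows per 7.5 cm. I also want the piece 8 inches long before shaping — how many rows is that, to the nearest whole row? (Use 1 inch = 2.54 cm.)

Finished = 18.5 + 0.5 = 19 inches.
19 inches × 2.54 = 48.26 cm.
15/10 = 1.5 sts per cm; 48.26 × 1.5 = 72.39 sts.
Next multiple of 8 → 80.
8 inches = 20.32 cm; × 2.4 = 48.77 → 49 rows.

Cast on 80 stitches; work 49 rows.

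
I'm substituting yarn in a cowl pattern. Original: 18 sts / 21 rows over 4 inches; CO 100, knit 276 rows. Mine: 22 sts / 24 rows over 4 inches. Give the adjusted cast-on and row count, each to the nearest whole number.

Stitches: 100 × 22/18 = 122.22 → 122.
Rows: 276 × 24/21 = 315.43 → 315.

Cast on 122 stitches; work 315 rows.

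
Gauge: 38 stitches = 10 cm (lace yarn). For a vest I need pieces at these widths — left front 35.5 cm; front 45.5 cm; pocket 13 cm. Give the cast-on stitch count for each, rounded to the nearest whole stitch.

left front 135; front 173; pocket 49.

Rate = 38/10 = 3.8 sts per cm.
left front: 35.5 × 3.8 = 134.90 → 135.
front: 45.5 × 3.8 = 172.90 → 173.
pocket: 13 × 3.8 = 49.40 → 49.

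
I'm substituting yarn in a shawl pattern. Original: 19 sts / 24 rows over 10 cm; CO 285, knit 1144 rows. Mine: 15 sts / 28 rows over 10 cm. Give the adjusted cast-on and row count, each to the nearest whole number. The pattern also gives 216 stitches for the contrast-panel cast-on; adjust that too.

Stitches: 285 × 15/19 = 225.00 → 225.
Rows: 1144 × 28/24 = 1334.67 → 1335.
contrast-panel cast-on: 216 × 15/19 = 170.53 → 171.

Cast on 225 stitches; work 1335 rows; contrast-panel cast-on 171 stitches.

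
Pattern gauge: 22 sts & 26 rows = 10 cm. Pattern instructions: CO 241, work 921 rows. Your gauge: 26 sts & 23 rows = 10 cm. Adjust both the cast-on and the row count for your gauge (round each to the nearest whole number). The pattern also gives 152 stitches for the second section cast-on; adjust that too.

Cast on 285 stitches; work 815 rows; second section cast-on 180 stitches.

Stitches: 241 × 26/22 = 284.82 → 285.
Rows: 921 × 23/26 = 814.73 → 815.
second section cast-on: 152 × 26/22 = 179.64 → 180.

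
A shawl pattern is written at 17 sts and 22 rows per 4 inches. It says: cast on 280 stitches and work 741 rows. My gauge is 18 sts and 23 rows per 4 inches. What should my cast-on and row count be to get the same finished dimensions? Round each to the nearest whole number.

Cast on 296 stitches; work 775 rows.

Stitches: 280 × 18/17 = 296.47 → 296.
Rows: 741 × 23/22 = 774.68 → 775.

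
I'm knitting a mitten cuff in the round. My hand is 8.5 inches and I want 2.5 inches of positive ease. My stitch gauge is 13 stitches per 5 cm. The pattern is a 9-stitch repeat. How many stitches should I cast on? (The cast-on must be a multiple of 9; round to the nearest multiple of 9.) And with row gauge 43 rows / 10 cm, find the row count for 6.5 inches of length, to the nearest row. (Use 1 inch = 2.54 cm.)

Cast on 72 stitches; work 71 rows.

Finished = 8.5 + 2.5 = 11 inches.
11 inches × 2.54 = 27.94 cm.
13/5 = 2.6 sts per cm; 27.94 × 2.6 = 72.64 sts.
Nearest multiple of 9 → 72.
6.5 inches = 16.51 cm; × 4.3 = 70.99 → 71 rows.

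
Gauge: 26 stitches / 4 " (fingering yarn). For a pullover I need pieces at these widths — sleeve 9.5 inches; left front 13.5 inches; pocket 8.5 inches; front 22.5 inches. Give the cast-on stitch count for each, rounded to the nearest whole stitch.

sleeve 62; left front 88; pocket 55; front 146.

Rate = 26/4 = 6.5 sts per in.
sleeve: 9.5 × 6.5 = 61.75 → 62.
left front: 13.5 × 6.5 = 87.75 → 88.
pocket: 8.5 × 6.5 = 55.25 → 55.
front: 22.5 × 6.5 = 146.25 → 146.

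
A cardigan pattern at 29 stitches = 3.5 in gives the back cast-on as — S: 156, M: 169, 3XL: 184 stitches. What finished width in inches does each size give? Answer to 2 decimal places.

29/3.5 = 8.286 sts per in.
S: 156 / 8.286 = 18.828 → 18.83 in.
M: 169 / 8.286 = 20.397 → 20.40 in.
3XL: 184 / 8.286 = 22.207 → 22.21 in.

S 18.83 inches; M 20.40 inches; 3XL 22.21 inches.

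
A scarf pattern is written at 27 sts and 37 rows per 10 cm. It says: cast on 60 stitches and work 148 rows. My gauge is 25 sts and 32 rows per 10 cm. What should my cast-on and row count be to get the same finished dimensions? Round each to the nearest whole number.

Cast on 56 stitches; work 128 rows.

Stitches: 60 × 25/27 = 55.56 → 56.
Rows: 148 × 32/37 = 128.00 → 128.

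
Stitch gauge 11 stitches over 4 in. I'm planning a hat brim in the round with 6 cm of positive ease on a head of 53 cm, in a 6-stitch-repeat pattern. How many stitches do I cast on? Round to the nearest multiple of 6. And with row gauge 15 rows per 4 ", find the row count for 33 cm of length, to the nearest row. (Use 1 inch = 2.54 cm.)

Cast on 66 stitches; work 49 rows.

Finished = 53 + 6 = 59 cm.
59 cm × 1/2.54 = 23.23 inches.
11/4 = 2.75 sts per in; 23.23 × 2.75 = 63.88 sts.
Nearest multiple of 6 → 66.
33 cm = 12.99 inches; × 3.75 = 48.72 → 49 rows.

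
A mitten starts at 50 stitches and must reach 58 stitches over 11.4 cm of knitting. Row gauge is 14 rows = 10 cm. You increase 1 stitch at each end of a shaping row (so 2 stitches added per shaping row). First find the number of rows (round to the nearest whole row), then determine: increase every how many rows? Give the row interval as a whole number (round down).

Increase every 4th row.

Rows = 11.4 × 1.4 = 16.0 → 16 rows.
Stitches to add: 8 → 4 shaping rows (at 2 st each).
16 / 4 = 4.00 → every 4 rows.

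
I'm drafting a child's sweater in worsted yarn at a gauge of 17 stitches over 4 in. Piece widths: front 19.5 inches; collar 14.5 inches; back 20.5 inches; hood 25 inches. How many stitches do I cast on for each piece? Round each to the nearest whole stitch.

Rate = 17/4 = 4.25 sts per in.
front: 19.5 × 4.25 = 82.88 → 83.
collar: 14.5 × 4.25 = 61.62 → 62.
back: 20.5 × 4.25 = 87.12 → 87.
hood: 25 × 4.25 = 106.25 → 106.

front 83; collar 62; back 87; hood 106.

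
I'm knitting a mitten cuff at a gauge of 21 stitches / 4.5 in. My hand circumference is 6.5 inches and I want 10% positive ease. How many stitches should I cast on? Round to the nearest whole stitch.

Finished = 6.5 × 1.10 = 7.15 in.
21 / 4.5 = 4.667 sts per inch.
7.15 × 4.667 = 33.37 sts.
→ 33 sts.

Cast on 33 stitches.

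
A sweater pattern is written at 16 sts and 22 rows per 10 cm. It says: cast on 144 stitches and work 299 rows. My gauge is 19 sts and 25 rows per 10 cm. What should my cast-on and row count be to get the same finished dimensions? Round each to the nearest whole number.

Stitches: 144 × 19/16 = 171.00 → 171.
Rows: 299 × 25/22 = 339.77 → 340.

Cast on 171 stitches; work 340 rows.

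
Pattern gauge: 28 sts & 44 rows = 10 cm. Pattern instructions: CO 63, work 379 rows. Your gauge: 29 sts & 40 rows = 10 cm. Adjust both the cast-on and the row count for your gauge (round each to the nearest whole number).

Cast on 65 stitches; work 345 rows.

Stitches: 63 × 29/28 = 65.25 → 65.
Rows: 379 × 40/44 = 344.55 → 345.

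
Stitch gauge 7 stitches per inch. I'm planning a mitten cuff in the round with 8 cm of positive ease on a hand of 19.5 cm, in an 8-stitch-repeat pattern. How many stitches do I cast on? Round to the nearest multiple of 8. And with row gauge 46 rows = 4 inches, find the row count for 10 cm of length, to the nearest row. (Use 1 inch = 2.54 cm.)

Finished = 19.5 + 8 = 27.5 cm.
27.5 cm × 1/2.54 = 10.83 inches.
7/1 = 7 sts per in; 10.83 × 7 = 75.79 sts.
Nearest multiple of 8 → 72.
10 cm = 3.94 inches; × 11.5 = 45.28 → 45 rows.

Cast on 72 stitches; work 45 rows.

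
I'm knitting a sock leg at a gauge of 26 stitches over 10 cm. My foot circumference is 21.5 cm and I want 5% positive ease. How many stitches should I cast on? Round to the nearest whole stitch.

59 stitches.

Finished = 21.5 × 1.05 = 22.57 cm.
26 / 10 = 2.6 sts per cm.
22.57 × 2.6 = 58.70 sts.
→ 59 sts.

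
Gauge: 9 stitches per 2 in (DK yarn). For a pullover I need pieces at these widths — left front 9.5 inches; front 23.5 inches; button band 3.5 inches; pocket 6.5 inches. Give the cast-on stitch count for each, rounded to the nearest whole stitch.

left front 43; front 106; button band 16; pocket 29.

Rate = 9/2 = 4.5 sts per in.
left front: 9.5 × 4.5 = 42.75 → 43.
front: 23.5 × 4.5 = 105.75 → 106.
button band: 3.5 × 4.5 = 15.75 → 16.
pocket: 6.5 × 4.5 = 29.25 → 29.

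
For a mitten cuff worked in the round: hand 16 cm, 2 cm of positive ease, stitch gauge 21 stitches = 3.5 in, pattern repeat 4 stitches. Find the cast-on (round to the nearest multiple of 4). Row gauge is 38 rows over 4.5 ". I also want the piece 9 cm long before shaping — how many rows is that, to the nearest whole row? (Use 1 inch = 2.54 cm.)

Cast on 44 stitches; work 30 rows.

Finished = 16 + 2 = 18 cm.
18 cm × 1/2.54 = 7.09 inches.
21/3.5 = 6 sts per in; 7.09 × 6 = 42.52 sts.
Nearest multiple of 4 → 44.
9 cm = 3.54 inches; × 8.444 = 29.92 → 30 rows.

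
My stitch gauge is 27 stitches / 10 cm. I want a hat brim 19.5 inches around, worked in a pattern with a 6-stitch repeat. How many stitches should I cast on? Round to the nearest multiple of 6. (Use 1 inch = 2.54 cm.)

19.5 in = 19.5 × 2.54 = 49.53 cm.
27 / 10 = 2.7 sts/cm.
49.53 × 2.7 = 133.73 sts.
→ 132.

Cast on 132 stitches.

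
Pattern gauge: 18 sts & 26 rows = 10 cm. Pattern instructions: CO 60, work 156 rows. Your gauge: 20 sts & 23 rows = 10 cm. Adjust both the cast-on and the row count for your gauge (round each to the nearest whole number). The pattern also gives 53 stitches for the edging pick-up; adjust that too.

Cast on 67 stitches; work 138 rows; edging pick-up 59 stitches.

Stitches: 60 × 20/18 = 66.67 → 67.
Rows: 156 × 23/26 = 138.00 → 138.
edging pick-up: 53 × 20/18 = 58.89 → 59.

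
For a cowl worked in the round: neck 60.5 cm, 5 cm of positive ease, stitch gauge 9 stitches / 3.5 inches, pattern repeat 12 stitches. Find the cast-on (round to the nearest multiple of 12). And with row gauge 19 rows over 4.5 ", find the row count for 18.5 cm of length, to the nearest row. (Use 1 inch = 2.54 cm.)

Finished = 60.5 + 5 = 65.5 cm.
65.5 cm × 1/2.54 = 25.79 inches.
9/3.5 = 2.571 sts per in; 25.79 × 2.571 = 66.31 sts.
Nearest multiple of 12 → 72.
18.5 cm = 7.28 inches; × 4.222 = 30.75 → 31 rows.

Cast on 72 stitches; work 31 rows.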